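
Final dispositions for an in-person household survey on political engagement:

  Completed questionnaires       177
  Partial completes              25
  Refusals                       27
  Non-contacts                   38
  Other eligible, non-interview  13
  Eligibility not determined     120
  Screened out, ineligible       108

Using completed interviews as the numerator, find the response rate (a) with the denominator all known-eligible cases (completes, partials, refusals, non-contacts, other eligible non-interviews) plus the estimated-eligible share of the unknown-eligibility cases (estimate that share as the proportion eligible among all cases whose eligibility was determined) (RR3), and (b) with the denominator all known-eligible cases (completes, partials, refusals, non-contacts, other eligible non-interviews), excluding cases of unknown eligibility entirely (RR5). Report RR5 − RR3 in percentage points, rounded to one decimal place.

Num = 177
Eligible (known) = 177 + 25 + 27 + 38 + 13 = 280
e = 280 / (280 + 108) = 280 / 388 = 0.7216
Estimated eligible among unknowns = 0.7216 × 120 = 86.59
Denominator = 280 + 86.59 = 366.59
RR3 = 177 / 366.59 = 0.4828
Denominator = 177 + 25 + 27 + 38 + 13 = 280
RR5 = 177 / 280 = 0.6321
Difference = 63.21 − 48.28 = 14.93 percentage points

14.9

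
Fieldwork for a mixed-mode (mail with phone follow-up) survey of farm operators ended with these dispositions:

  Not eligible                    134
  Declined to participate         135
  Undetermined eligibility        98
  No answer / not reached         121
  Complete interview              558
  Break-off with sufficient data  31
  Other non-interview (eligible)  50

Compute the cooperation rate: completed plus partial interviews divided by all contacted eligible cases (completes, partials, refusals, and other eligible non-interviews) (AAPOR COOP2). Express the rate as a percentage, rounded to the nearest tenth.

76.1%

Numerator → 558 + 31 = 589
Base → 558 + 31 + 135 + 50 = 774
COOP2 = 589 / 774 = 0.7610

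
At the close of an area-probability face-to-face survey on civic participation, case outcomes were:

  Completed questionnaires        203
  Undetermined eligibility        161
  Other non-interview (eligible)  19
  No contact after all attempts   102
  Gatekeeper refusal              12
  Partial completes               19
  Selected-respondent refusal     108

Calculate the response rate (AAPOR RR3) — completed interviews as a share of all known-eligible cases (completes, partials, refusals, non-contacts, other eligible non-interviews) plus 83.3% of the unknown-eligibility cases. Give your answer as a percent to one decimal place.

34.0%

Declined to participate = 12 + 108 = 120
Numerator = 203
Known eligible = 203 + 19 + 120 + 102 + 19 = 463
Estimated eligible among unknowns = 0.8330 × 161 = 134.11
Base = 463 + 134.11 = 597.11
RR3 = 203 / 597.11 = 0.3400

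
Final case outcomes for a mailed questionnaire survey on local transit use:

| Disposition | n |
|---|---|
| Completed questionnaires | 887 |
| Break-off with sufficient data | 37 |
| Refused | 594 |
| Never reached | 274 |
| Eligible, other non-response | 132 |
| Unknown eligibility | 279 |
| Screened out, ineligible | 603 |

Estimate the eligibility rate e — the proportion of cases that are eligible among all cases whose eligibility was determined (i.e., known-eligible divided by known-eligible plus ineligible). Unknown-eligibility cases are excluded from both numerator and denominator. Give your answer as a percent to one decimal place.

Eligible (known) → 887 + 37 + 594 + 274 + 132 = 1924
e = 1924 / (1924 + 603) = 1924 / 2527 = 0.7614

76.1%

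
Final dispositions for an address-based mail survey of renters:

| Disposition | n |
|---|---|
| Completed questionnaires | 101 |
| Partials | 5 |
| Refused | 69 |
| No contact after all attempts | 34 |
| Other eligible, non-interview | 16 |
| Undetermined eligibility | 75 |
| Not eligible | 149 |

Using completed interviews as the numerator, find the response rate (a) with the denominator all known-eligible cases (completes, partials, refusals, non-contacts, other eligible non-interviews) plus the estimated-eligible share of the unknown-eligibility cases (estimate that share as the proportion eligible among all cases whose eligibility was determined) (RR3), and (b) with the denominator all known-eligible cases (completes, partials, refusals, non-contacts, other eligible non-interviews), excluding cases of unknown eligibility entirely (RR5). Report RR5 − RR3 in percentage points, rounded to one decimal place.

7.5

Numerator → 101
Determined eligible → 101 + 5 + 69 + 34 + 16 = 225
e = 225 / (225 + 149) = 225 / 374 = 0.6016
e × U → 0.6016 × 75 = 45.12
Denom → 225 + 45.12 = 270.12
RR3 = 101 / 270.12 = 0.3739
Denom → 101 + 5 + 69 + 34 + 16 = 225
RR5 = 101 / 225 = 0.4489
Difference = 44.89 − 37.39 = 7.50 percentage points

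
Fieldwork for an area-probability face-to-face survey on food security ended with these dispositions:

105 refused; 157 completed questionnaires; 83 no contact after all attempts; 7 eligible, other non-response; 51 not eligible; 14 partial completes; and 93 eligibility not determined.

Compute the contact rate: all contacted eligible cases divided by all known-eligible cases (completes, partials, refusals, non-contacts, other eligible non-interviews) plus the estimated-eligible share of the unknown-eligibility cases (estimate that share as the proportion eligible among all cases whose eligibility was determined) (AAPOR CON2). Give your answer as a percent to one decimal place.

Numerator: 157 + 14 + 105 + 7 = 283
Known eligible: 157 + 14 + 105 + 83 + 7 = 366
e = 366 / (366 + 51) = 366 / 417 = 0.8777
e × U: 0.8777 × 93 = 81.63
Base: 366 + 81.63 = 447.63
CON2 = 283 / 447.63 = 0.6322

63.2%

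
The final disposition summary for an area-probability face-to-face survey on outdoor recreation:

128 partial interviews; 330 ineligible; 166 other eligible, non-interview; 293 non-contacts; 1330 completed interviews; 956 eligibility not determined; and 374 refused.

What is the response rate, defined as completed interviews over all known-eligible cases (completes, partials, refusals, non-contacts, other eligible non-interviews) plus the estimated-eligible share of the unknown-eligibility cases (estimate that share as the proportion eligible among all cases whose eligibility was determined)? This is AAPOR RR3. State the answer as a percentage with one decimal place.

42.5%

Top = 1330
Eligible (known) = 1330 + 128 + 374 + 293 + 166 = 2291
e = 2291 / (2291 + 330) = 2291 / 2621 = 0.8741
Estimated eligible among unknowns = 0.8741 × 956 = 835.64
Denom = 2291 + 835.64 = 3126.64
RR3 = 1330 / 3126.64 = 0.4254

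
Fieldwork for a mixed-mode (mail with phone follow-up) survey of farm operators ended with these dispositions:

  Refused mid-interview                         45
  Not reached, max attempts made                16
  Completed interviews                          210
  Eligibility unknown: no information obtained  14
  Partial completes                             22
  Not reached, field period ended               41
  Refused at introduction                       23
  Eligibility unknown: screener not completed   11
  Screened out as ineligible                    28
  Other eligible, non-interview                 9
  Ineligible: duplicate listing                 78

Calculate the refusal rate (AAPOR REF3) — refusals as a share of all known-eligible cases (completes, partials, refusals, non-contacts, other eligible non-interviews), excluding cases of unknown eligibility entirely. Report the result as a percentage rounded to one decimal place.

18.6%

Refused = 23 + 45 = 68
Never reached = 41 + 16 = 57
Unknown eligibility = 11 + 14 = 25
Out of scope = 28 + 78 = 106
Num = 68
Denominator = 210 + 22 + 68 + 57 + 9 = 366
REF3 = 68 / 366 = 0.1858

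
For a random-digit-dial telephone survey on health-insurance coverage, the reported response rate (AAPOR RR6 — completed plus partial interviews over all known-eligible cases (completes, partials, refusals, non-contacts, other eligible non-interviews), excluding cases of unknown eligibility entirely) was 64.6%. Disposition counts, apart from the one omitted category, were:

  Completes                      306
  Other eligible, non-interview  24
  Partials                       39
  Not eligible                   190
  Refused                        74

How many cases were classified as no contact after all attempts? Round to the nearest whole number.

91

Numerator: 306 + 39 = 345
RR6 = 345 / D = 0.646
D = 345 / 0.646 = 534.1
Rest of base = 443
no contact after all attempts = 534.1 − 443 ≈ 91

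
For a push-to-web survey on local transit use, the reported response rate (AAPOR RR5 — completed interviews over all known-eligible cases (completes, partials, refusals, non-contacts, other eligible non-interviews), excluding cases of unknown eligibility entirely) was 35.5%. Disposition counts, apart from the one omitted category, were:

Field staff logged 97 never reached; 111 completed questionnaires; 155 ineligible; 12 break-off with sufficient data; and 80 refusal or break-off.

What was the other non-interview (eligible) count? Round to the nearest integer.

13

RR5 = 111 / D = 0.355
D = 111 / 0.355 = 312.7
Remaining denominator categories sum to 300
other non-interview (eligible) = 312.7 − 300 ≈ 13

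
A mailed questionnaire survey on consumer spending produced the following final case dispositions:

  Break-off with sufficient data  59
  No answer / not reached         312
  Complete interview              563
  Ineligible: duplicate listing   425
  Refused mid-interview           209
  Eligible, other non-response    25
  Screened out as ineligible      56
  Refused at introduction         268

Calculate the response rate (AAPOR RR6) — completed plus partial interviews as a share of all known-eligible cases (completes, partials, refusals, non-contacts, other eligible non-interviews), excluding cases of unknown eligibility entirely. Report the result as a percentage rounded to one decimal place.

43.3%

Refused = 268 + 209 = 477
Ineligible = 56 + 425 = 481
Num: 563 + 59 = 622
Base: 563 + 59 + 477 + 312 + 25 = 1436
RR6 = 622 / 1436 = 0.4331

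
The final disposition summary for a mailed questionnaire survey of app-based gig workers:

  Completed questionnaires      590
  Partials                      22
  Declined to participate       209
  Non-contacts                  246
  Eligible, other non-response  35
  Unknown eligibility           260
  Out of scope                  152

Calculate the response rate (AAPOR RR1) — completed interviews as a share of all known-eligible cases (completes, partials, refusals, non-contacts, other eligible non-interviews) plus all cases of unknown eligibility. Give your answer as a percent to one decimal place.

43.3%

Numerator → 590
Denom → 590 + 22 + 209 + 246 + 35 + 260 = 1362
RR1 = 590 / 1362 = 0.4332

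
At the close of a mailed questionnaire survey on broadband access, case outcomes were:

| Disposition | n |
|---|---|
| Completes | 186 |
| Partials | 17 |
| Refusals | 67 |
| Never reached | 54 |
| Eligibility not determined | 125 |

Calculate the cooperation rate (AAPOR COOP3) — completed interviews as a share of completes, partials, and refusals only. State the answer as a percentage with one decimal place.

68.9%

Numerator → 186
Denom → 186 + 17 + 67 = 270
COOP3 = 186 / 270 = 0.6889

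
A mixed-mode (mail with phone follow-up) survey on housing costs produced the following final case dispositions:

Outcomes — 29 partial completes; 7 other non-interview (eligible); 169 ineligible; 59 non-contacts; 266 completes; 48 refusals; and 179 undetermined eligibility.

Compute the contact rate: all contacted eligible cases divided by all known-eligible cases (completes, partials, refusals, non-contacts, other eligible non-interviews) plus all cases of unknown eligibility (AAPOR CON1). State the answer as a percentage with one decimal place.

Numerator: 266 + 29 + 48 + 7 = 350
Denominator: 266 + 29 + 48 + 59 + 7 + 179 = 588
CON1 = 350 / 588 = 0.5952

59.5%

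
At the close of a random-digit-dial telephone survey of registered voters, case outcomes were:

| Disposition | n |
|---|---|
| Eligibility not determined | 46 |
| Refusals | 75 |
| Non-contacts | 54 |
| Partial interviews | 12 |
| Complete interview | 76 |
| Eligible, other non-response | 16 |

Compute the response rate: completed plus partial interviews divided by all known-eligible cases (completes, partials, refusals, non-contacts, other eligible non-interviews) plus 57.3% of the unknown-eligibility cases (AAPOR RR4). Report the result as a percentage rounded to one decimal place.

33.9%

Numerator: 76 + 12 = 88
Determined eligible: 76 + 12 + 75 + 54 + 16 = 233
Estimated eligible among unknowns: 0.5730 × 46 = 26.36
Base: 233 + 26.36 = 259.36
RR4 = 88 / 259.36 = 0.3393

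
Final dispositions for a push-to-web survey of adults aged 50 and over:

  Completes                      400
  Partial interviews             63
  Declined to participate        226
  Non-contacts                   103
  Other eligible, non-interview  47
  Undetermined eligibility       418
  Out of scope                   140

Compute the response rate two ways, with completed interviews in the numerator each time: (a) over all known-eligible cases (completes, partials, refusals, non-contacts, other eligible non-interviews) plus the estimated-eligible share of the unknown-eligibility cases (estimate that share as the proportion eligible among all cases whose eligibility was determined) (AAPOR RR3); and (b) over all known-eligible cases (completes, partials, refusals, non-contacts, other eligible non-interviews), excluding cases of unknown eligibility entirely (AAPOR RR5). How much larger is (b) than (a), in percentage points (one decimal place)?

14.3

Numerator → 400
Determined eligible → 400 + 63 + 226 + 103 + 47 = 839
e = 839 / (839 + 140) = 839 / 979 = 0.8570
Eligible share of unknowns → 0.8570 × 418 = 358.23
Base → 839 + 358.23 = 1197.23
RR3 = 400 / 1197.23 = 0.3341
Base → 400 + 63 + 226 + 103 + 47 = 839
RR5 = 400 / 839 = 0.4768
Difference = 47.68 − 33.41 = 14.27 percentage points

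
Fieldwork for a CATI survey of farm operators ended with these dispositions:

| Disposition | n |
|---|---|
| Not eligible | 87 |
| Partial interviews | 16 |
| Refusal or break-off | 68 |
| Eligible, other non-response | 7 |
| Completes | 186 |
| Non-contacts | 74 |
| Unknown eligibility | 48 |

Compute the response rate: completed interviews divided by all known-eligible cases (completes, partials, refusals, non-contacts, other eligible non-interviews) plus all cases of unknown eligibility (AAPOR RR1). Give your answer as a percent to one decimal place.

Top: 186
Base: 186 + 16 + 68 + 74 + 7 + 48 = 399
RR1 = 186 / 399 = 0.4662

46.6%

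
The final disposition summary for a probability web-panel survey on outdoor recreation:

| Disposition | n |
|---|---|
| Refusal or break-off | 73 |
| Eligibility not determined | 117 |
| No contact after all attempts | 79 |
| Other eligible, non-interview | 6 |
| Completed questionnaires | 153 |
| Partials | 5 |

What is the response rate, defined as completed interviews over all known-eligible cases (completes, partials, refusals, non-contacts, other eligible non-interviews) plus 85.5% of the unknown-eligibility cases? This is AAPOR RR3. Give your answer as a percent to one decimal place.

Numerator: 153
Known eligible: 153 + 5 + 73 + 79 + 6 = 316
e × U: 0.8550 × 117 = 100.03
Denominator: 316 + 100.03 = 416.03
RR3 = 153 / 416.03 = 0.3678

36.8%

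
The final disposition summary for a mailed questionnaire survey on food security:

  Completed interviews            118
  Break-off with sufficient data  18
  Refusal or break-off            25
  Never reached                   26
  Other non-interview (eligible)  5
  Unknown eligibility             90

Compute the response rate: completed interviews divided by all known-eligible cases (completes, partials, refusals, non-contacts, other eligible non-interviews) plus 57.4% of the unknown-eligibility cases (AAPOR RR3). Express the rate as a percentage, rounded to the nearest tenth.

Num = 118
Determined eligible = 118 + 18 + 25 + 26 + 5 = 192
Eligible share of unknowns = 0.5740 × 90 = 51.66
Denom = 192 + 51.66 = 243.66
RR3 = 118 / 243.66 = 0.4843

48.4%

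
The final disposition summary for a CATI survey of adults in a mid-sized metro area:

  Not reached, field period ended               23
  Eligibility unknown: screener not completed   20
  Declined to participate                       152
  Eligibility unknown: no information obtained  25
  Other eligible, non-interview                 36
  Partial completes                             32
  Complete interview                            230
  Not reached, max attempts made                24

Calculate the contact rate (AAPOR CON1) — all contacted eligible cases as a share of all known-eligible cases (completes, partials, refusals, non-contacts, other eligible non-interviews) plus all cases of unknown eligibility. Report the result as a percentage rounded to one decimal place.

83.0%

No answer / not reached = 23 + 24 = 47
Undetermined eligibility = 20 + 25 = 45
Num: 230 + 32 + 152 + 36 = 450
Base: 230 + 32 + 152 + 47 + 36 + 45 = 542
CON1 = 450 / 542 = 0.8303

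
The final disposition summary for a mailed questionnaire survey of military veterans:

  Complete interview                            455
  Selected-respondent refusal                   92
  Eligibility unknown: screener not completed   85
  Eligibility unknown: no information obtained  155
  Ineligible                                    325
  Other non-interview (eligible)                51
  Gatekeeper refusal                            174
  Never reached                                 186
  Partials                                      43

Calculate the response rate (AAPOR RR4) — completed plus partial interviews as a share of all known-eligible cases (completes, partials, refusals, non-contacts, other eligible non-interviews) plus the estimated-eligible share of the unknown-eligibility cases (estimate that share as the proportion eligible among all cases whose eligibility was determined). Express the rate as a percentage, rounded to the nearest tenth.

42.1%

Declined to participate = 174 + 92 = 266
Eligibility not determined = 85 + 155 = 240
Numerator: 455 + 43 = 498
Determined eligible: 455 + 43 + 266 + 186 + 51 = 1001
e = 1001 / (1001 + 325) = 1001 / 1326 = 0.7549
Estimated eligible among unknowns: 0.7549 × 240 = 181.18
Denominator: 1001 + 181.18 = 1182.18
RR4 = 498 / 1182.18 = 0.4213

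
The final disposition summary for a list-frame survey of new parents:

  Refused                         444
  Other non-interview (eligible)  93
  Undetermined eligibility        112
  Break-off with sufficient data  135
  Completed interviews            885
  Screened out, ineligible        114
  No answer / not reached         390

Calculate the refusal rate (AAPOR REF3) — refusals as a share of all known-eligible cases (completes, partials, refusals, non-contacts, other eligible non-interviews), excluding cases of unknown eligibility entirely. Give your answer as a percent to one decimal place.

Num: 444
Denom: 885 + 135 + 444 + 390 + 93 = 1947
REF3 = 444 / 1947 = 0.2280

22.8%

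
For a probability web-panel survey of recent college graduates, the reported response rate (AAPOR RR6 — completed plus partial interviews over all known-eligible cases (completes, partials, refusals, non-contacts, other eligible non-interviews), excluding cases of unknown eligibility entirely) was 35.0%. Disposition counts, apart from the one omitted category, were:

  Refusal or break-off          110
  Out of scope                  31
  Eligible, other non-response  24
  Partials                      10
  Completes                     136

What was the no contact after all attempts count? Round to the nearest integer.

Numerator: 136 + 10 = 146
RR6 = 146 / D = 0.350
D = 146 / 0.350 = 417.1
Rest of base = 280
no contact after all attempts = 417.1 − 280 ≈ 137

137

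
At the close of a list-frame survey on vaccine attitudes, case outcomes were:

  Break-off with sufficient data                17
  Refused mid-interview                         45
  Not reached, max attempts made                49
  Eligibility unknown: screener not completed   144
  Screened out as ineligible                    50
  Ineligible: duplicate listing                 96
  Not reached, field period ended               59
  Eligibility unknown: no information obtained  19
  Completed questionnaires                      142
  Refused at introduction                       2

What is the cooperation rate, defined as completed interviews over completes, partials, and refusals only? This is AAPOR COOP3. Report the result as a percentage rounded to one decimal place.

68.9%

Declined to participate = 2 + 45 = 47
Never reached = 59 + 49 = 108
Unknown eligibility = 144 + 19 = 163
Not eligible = 50 + 96 = 146
Numerator → 142
Denom → 142 + 17 + 47 = 206
COOP3 = 142 / 206 = 0.6893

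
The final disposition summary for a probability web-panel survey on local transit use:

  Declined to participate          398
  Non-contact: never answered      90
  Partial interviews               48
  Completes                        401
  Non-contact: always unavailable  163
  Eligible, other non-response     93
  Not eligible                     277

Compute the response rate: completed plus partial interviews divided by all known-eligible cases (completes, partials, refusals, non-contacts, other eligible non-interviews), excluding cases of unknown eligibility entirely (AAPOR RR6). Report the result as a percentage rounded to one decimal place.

37.6%

Non-contacts = 90 + 163 = 253
Num → 401 + 48 = 449
Base → 401 + 48 + 398 + 253 + 93 = 1193
RR6 = 449 / 1193 = 0.3764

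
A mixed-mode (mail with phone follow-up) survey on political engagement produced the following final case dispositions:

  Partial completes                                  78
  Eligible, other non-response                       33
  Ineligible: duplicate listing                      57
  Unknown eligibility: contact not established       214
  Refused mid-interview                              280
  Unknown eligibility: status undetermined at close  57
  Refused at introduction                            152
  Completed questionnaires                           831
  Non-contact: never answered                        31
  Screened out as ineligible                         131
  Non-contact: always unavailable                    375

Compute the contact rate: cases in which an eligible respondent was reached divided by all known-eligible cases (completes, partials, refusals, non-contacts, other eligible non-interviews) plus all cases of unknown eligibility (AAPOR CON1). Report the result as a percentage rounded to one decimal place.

Refusal or break-off = 152 + 280 = 432
Non-contacts = 31 + 375 = 406
Eligibility not determined = 214 + 57 = 271
Ineligible = 131 + 57 = 188
Numerator = 831 + 78 + 432 + 33 = 1374
Denominator = 831 + 78 + 432 + 406 + 33 + 271 = 2051
CON1 = 1374 / 2051 = 0.6699

67.0%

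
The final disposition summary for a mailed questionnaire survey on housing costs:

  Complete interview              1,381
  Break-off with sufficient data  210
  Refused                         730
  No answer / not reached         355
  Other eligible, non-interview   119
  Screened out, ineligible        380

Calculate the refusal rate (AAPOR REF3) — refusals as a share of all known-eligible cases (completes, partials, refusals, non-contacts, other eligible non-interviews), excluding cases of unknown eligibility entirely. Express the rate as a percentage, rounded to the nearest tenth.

Num = 730
Denom = 1381 + 210 + 730 + 355 + 119 = 2795
REF3 = 730 / 2795 = 0.2612

26.1%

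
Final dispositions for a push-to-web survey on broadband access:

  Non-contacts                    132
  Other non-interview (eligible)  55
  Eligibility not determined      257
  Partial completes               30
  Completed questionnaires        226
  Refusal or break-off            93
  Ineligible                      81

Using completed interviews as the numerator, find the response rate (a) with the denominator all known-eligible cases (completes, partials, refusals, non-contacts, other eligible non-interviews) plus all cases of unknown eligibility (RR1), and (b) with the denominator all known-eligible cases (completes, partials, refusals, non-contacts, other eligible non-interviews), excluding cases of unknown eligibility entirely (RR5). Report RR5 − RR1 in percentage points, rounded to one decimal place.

13.7

Top → 226
Denom → 226 + 30 + 93 + 132 + 55 + 257 = 793
RR1 = 226 / 793 = 0.2850
Denom → 226 + 30 + 93 + 132 + 55 = 536
RR5 = 226 / 536 = 0.4216
Difference = 42.16 − 28.50 = 13.66 percentage points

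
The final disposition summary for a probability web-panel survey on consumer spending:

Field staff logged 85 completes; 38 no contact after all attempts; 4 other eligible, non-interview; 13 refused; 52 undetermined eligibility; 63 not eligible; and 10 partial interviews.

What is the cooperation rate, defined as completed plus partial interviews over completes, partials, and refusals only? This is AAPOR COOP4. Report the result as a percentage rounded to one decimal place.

88.0%

Numerator: 85 + 10 = 95
Denom: 85 + 10 + 13 = 108
COOP4 = 95 / 108 = 0.8796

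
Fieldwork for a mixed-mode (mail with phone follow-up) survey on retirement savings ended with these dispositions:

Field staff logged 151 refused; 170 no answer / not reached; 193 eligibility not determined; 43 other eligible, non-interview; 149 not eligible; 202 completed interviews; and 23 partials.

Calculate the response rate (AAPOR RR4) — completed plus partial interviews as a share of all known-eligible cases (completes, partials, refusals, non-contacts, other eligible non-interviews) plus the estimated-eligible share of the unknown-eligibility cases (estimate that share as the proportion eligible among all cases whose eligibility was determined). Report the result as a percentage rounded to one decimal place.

Top: 202 + 23 = 225
Determined eligible: 202 + 23 + 151 + 170 + 43 = 589
e = 589 / (589 + 149) = 589 / 738 = 0.7981
e × U: 0.7981 × 193 = 154.03
Denom: 589 + 154.03 = 743.03
RR4 = 225 / 743.03 = 0.3028

30.3%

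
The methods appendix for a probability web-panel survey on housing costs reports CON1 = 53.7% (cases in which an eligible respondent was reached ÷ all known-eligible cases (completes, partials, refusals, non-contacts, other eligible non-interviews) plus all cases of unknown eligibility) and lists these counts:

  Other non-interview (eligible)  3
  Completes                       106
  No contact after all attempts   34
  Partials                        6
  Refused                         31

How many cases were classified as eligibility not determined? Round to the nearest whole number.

92

Top: 106 + 6 + 31 + 3 = 146
CON1 = 146 / D = 0.537
D = 146 / 0.537 = 271.9
Remaining denominator categories sum to 180
eligibility not determined = 271.9 − 180 ≈ 92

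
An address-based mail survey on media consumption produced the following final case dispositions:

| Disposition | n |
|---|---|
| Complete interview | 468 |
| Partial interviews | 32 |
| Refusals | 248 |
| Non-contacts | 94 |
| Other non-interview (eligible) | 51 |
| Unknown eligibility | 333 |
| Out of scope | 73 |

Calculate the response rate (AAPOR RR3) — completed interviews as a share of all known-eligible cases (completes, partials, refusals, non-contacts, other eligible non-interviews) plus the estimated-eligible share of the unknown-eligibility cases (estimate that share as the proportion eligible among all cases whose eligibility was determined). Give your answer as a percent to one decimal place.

Num = 468
Eligible (known) = 468 + 32 + 248 + 94 + 51 = 893
e = 893 / (893 + 73) = 893 / 966 = 0.9244
Estimated eligible among unknowns = 0.9244 × 333 = 307.83
Base = 893 + 307.83 = 1200.83
RR3 = 468 / 1200.83 = 0.3897

39.0%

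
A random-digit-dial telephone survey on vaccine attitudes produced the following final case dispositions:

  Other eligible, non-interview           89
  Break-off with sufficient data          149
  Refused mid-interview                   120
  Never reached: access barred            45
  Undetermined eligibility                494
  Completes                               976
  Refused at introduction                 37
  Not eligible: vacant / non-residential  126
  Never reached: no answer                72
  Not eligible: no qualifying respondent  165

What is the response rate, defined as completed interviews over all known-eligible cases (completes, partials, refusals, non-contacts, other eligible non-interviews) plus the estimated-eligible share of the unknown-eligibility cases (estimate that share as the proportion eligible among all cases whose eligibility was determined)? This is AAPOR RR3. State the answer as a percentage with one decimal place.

Refusals = 37 + 120 = 157
No contact after all attempts = 72 + 45 = 117
Ineligible = 165 + 126 = 291
Num: 976
Determined eligible: 976 + 149 + 157 + 117 + 89 = 1488
e = 1488 / (1488 + 291) = 1488 / 1779 = 0.8364
Eligible share of unknowns: 0.8364 × 494 = 413.18
Denominator: 1488 + 413.18 = 1901.18
RR3 = 976 / 1901.18 = 0.5134

51.3%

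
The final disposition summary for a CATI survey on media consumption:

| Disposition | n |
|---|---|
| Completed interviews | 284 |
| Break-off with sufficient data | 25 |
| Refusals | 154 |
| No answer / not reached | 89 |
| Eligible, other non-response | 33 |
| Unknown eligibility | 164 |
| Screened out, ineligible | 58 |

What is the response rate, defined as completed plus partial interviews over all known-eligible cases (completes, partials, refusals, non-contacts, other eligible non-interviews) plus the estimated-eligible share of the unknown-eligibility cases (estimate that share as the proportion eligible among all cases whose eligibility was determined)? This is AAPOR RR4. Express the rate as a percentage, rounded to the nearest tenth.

Num → 284 + 25 = 309
Determined eligible → 284 + 25 + 154 + 89 + 33 = 585
e = 585 / (585 + 58) = 585 / 643 = 0.9098
Estimated eligible among unknowns → 0.9098 × 164 = 149.21
Denominator → 585 + 149.21 = 734.21
RR4 = 309 / 734.21 = 0.4209

42.1%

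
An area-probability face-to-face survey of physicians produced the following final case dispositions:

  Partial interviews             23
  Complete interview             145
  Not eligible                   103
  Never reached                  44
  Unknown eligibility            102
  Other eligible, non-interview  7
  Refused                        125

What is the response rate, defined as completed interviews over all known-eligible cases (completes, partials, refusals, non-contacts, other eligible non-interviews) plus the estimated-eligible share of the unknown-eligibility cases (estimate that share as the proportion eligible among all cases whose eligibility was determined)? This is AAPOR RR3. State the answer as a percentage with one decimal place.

34.3%

Top = 145
Determined eligible = 145 + 23 + 125 + 44 + 7 = 344
e = 344 / (344 + 103) = 344 / 447 = 0.7696
Eligible share of unknowns = 0.7696 × 102 = 78.50
Denom = 344 + 78.50 = 422.50
RR3 = 145 / 422.50 = 0.3432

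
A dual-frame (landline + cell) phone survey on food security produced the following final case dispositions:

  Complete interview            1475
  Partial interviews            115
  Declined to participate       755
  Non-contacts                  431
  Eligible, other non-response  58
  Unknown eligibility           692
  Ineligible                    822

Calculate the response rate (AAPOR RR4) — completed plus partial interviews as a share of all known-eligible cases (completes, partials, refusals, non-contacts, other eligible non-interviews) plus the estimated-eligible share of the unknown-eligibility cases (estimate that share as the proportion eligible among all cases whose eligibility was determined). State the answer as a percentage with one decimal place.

47.2%

Numerator → 1475 + 115 = 1590
Determined eligible → 1475 + 115 + 755 + 431 + 58 = 2834
e = 2834 / (2834 + 822) = 2834 / 3656 = 0.7752
e × U → 0.7752 × 692 = 536.44
Base → 2834 + 536.44 = 3370.44
RR4 = 1590 / 3370.44 = 0.4717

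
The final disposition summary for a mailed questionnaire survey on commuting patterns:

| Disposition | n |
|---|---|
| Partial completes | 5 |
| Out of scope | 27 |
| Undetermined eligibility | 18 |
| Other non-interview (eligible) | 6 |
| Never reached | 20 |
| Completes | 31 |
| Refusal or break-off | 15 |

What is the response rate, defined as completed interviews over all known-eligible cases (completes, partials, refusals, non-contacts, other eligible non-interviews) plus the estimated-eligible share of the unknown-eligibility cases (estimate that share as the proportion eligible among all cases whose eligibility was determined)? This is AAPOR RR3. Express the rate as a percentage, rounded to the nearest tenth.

Num = 31
Eligible (known) = 31 + 5 + 15 + 20 + 6 = 77
e = 77 / (77 + 27) = 77 / 104 = 0.7404
Eligible share of unknowns = 0.7404 × 18 = 13.33
Denominator = 77 + 13.33 = 90.33
RR3 = 31 / 90.33 = 0.3432

34.3%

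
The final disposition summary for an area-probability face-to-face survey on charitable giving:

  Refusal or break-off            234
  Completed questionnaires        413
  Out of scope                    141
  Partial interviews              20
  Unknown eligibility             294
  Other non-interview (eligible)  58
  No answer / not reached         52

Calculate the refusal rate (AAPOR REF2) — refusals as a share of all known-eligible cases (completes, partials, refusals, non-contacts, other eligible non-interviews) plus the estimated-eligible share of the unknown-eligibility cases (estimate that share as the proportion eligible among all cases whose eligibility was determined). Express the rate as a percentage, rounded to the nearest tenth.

Top = 234
Known eligible = 413 + 20 + 234 + 52 + 58 = 777
e = 777 / (777 + 141) = 777 / 918 = 0.8464
e × U = 0.8464 × 294 = 248.84
Denom = 777 + 248.84 = 1025.84
REF2 = 234 / 1025.84 = 0.2281

22.8%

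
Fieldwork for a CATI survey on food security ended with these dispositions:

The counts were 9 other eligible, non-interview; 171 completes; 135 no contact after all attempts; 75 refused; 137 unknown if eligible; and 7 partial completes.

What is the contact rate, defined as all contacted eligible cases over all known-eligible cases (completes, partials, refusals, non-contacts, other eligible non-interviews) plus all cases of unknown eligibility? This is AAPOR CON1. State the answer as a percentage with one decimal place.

49.1%

Top: 171 + 7 + 75 + 9 = 262
Base: 171 + 7 + 75 + 135 + 9 + 137 = 534
CON1 = 262 / 534 = 0.4906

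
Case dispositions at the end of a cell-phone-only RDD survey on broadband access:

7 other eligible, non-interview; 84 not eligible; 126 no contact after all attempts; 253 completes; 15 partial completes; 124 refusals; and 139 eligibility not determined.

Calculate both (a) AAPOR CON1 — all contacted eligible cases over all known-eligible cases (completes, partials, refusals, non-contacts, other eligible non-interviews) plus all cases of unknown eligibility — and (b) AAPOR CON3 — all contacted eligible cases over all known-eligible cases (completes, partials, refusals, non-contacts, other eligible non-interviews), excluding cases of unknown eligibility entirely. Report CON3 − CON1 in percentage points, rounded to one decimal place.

Top: 253 + 15 + 124 + 7 = 399
Denominator: 253 + 15 + 124 + 126 + 7 + 139 = 664
CON1 = 399 / 664 = 0.6009
Denominator: 253 + 15 + 124 + 126 + 7 = 525
CON3 = 399 / 525 = 0.7600
Difference = 76.00 − 60.09 = 15.91 percentage points

15.9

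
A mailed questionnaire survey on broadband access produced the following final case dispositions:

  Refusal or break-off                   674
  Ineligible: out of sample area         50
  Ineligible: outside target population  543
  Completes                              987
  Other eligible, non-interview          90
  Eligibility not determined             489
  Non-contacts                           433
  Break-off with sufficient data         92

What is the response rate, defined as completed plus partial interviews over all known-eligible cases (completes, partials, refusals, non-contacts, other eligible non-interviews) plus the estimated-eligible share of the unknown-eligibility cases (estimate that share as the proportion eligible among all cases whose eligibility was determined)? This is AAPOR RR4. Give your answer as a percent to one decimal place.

40.5%

Out of scope = 543 + 50 = 593
Num: 987 + 92 = 1079
Known eligible: 987 + 92 + 674 + 433 + 90 = 2276
e = 2276 / (2276 + 593) = 2276 / 2869 = 0.7933
Eligible share of unknowns: 0.7933 × 489 = 387.92
Base: 2276 + 387.92 = 2663.92
RR4 = 1079 / 2663.92 = 0.4050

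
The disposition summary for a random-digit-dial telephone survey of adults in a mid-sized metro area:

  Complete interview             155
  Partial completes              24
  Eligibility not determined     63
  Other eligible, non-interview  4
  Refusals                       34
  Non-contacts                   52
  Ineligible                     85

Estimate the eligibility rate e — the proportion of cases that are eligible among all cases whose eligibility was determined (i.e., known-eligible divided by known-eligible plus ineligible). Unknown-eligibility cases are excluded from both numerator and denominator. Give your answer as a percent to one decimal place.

76.0%

Determined eligible: 155 + 24 + 34 + 52 + 4 = 269
e = 269 / (269 + 85) = 269 / 354 = 0.7599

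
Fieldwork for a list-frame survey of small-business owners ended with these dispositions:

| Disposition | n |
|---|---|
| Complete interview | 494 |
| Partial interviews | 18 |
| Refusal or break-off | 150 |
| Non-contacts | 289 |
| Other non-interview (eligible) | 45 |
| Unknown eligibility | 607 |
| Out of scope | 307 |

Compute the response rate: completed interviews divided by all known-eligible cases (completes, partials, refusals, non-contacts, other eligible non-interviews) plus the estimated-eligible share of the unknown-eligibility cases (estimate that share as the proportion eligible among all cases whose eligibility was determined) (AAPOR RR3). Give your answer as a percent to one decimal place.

33.8%

Num → 494
Known eligible → 494 + 18 + 150 + 289 + 45 = 996
e = 996 / (996 + 307) = 996 / 1303 = 0.7644
Eligible share of unknowns → 0.7644 × 607 = 463.99
Base → 996 + 463.99 = 1459.99
RR3 = 494 / 1459.99 = 0.3384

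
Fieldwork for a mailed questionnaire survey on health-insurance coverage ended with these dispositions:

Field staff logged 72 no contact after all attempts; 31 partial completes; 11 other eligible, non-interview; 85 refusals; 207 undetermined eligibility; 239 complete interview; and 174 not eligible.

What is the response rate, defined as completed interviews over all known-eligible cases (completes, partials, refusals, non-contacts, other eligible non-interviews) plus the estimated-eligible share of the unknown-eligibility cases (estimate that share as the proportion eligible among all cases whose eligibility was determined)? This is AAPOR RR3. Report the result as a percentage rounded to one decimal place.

40.8%

Numerator: 239
Eligible (known): 239 + 31 + 85 + 72 + 11 = 438
e = 438 / (438 + 174) = 438 / 612 = 0.7157
Eligible share of unknowns: 0.7157 × 207 = 148.15
Base: 438 + 148.15 = 586.15
RR3 = 239 / 586.15 = 0.4077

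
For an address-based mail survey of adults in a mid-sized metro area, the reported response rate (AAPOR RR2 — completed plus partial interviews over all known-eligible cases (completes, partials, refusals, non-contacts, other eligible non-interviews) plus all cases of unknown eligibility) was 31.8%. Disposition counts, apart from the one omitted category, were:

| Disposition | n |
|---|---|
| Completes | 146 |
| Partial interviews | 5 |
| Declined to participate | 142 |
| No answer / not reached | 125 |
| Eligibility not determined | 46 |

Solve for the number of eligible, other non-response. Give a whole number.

Num: 146 + 5 = 151
RR2 = 151 / D = 0.318
D = 151 / 0.318 = 474.8
Rest of base = 464
eligible, other non-response = 474.8 − 464 ≈ 11

11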